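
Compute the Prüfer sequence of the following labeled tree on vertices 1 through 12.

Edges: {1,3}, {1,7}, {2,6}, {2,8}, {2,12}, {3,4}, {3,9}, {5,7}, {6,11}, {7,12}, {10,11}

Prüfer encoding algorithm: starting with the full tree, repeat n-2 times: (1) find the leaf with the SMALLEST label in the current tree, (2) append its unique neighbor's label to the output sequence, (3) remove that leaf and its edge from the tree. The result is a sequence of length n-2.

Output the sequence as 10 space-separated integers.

Step 1: leaves = {4,5,8,9,10}. Remove smallest leaf 4, emit neighbor 3.
Step 2: leaves = {5,8,9,10}. Remove smallest leaf 5, emit neighbor 7.
Step 3: leaves = {8,9,10}. Remove smallest leaf 8, emit neighbor 2.
Step 4: leaves = {9,10}. Remove smallest leaf 9, emit neighbor 3.
Step 5: leaves = {3,10}. Remove smallest leaf 3, emit neighbor 1.
Step 6: leaves = {1,10}. Remove smallest leaf 1, emit neighbor 7.
Step 7: leaves = {7,10}. Remove smallest leaf 7, emit neighbor 12.
Step 8: leaves = {10,12}. Remove smallest leaf 10, emit neighbor 11.
Step 9: leaves = {11,12}. Remove smallest leaf 11, emit neighbor 6.
Step 10: leaves = {6,12}. Remove smallest leaf 6, emit neighbor 2.
Done: 2 vertices remain (2, 12). Sequence = [3 7 2 3 1 7 12 11 6 2]

Answer: 3 7 2 3 1 7 12 11 6 2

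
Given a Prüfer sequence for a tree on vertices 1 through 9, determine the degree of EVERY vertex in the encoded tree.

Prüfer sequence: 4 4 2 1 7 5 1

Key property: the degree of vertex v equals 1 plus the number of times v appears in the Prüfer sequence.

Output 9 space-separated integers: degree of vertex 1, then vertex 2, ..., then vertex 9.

p_1 = 4: count[4] becomes 1
p_2 = 4: count[4] becomes 2
p_3 = 2: count[2] becomes 1
p_4 = 1: count[1] becomes 1
p_5 = 7: count[7] becomes 1
p_6 = 5: count[5] becomes 1
p_7 = 1: count[1] becomes 2
Degrees (1 + count): deg[1]=1+2=3, deg[2]=1+1=2, deg[3]=1+0=1, deg[4]=1+2=3, deg[5]=1+1=2, deg[6]=1+0=1, deg[7]=1+1=2, deg[8]=1+0=1, deg[9]=1+0=1

Answer: 3 2 1 3 2 1 2 1 1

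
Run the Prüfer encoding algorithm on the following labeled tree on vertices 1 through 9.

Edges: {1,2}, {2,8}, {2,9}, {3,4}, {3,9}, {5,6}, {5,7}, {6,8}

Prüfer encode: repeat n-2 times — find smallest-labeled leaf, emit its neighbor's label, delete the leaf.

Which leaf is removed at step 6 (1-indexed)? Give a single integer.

Step 1: current leaves = {1,4,7}. Remove leaf 1 (neighbor: 2).
Step 2: current leaves = {4,7}. Remove leaf 4 (neighbor: 3).
Step 3: current leaves = {3,7}. Remove leaf 3 (neighbor: 9).
Step 4: current leaves = {7,9}. Remove leaf 7 (neighbor: 5).
Step 5: current leaves = {5,9}. Remove leaf 5 (neighbor: 6).
Step 6: current leaves = {6,9}. Remove leaf 6 (neighbor: 8).

Answer: 6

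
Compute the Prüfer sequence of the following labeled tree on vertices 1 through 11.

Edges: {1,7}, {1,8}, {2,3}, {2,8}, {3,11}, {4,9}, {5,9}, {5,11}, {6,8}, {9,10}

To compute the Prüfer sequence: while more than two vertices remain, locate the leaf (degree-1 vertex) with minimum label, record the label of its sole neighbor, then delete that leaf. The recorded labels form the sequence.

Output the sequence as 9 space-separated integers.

Answer: 9 8 1 8 2 3 11 9 5

Derivation:
Step 1: leaves = {4,6,7,10}. Remove smallest leaf 4, emit neighbor 9.
Step 2: leaves = {6,7,10}. Remove smallest leaf 6, emit neighbor 8.
Step 3: leaves = {7,10}. Remove smallest leaf 7, emit neighbor 1.
Step 4: leaves = {1,10}. Remove smallest leaf 1, emit neighbor 8.
Step 5: leaves = {8,10}. Remove smallest leaf 8, emit neighbor 2.
Step 6: leaves = {2,10}. Remove smallest leaf 2, emit neighbor 3.
Step 7: leaves = {3,10}. Remove smallest leaf 3, emit neighbor 11.
Step 8: leaves = {10,11}. Remove smallest leaf 10, emit neighbor 9.
Step 9: leaves = {9,11}. Remove smallest leaf 9, emit neighbor 5.
Done: 2 vertices remain (5, 11). Sequence = [9 8 1 8 2 3 11 9 5]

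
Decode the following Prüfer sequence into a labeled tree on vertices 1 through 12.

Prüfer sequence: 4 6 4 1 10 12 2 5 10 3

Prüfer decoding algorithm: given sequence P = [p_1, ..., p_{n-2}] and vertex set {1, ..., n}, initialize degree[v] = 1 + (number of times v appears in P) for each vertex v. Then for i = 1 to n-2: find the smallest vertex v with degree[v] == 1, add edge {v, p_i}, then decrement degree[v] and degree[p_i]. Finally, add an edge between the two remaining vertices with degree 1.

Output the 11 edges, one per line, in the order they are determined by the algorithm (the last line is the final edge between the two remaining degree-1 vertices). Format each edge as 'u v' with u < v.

Initial degrees: {1:2, 2:2, 3:2, 4:3, 5:2, 6:2, 7:1, 8:1, 9:1, 10:3, 11:1, 12:2}
Step 1: smallest deg-1 vertex = 7, p_1 = 4. Add edge {4,7}. Now deg[7]=0, deg[4]=2.
Step 2: smallest deg-1 vertex = 8, p_2 = 6. Add edge {6,8}. Now deg[8]=0, deg[6]=1.
Step 3: smallest deg-1 vertex = 6, p_3 = 4. Add edge {4,6}. Now deg[6]=0, deg[4]=1.
Step 4: smallest deg-1 vertex = 4, p_4 = 1. Add edge {1,4}. Now deg[4]=0, deg[1]=1.
Step 5: smallest deg-1 vertex = 1, p_5 = 10. Add edge {1,10}. Now deg[1]=0, deg[10]=2.
Step 6: smallest deg-1 vertex = 9, p_6 = 12. Add edge {9,12}. Now deg[9]=0, deg[12]=1.
Step 7: smallest deg-1 vertex = 11, p_7 = 2. Add edge {2,11}. Now deg[11]=0, deg[2]=1.
Step 8: smallest deg-1 vertex = 2, p_8 = 5. Add edge {2,5}. Now deg[2]=0, deg[5]=1.
Step 9: smallest deg-1 vertex = 5, p_9 = 10. Add edge {5,10}. Now deg[5]=0, deg[10]=1.
Step 10: smallest deg-1 vertex = 10, p_10 = 3. Add edge {3,10}. Now deg[10]=0, deg[3]=1.
Final: two remaining deg-1 vertices are 3, 12. Add edge {3,12}.

Answer: 4 7
6 8
4 6
1 4
1 10
9 12
2 11
2 5
5 10
3 10
3 12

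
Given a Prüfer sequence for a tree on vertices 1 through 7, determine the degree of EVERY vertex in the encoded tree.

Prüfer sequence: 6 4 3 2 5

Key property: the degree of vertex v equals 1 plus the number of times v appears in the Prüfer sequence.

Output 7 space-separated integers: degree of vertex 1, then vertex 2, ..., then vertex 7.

Answer: 1 2 2 2 2 2 1

Derivation:
p_1 = 6: count[6] becomes 1
p_2 = 4: count[4] becomes 1
p_3 = 3: count[3] becomes 1
p_4 = 2: count[2] becomes 1
p_5 = 5: count[5] becomes 1
Degrees (1 + count): deg[1]=1+0=1, deg[2]=1+1=2, deg[3]=1+1=2, deg[4]=1+1=2, deg[5]=1+1=2, deg[6]=1+1=2, deg[7]=1+0=1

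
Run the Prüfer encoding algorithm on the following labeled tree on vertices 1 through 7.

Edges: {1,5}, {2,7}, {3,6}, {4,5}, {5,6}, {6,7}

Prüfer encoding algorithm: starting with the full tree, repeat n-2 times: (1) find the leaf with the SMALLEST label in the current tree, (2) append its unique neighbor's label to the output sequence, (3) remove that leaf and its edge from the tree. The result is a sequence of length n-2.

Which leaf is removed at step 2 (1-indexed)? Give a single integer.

Answer: 2

Derivation:
Step 1: current leaves = {1,2,3,4}. Remove leaf 1 (neighbor: 5).
Step 2: current leaves = {2,3,4}. Remove leaf 2 (neighbor: 7).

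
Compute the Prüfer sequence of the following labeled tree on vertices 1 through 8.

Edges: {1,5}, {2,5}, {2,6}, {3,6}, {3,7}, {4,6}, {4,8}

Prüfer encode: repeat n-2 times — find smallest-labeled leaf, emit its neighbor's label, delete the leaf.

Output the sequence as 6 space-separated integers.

Answer: 5 2 6 3 6 4

Derivation:
Step 1: leaves = {1,7,8}. Remove smallest leaf 1, emit neighbor 5.
Step 2: leaves = {5,7,8}. Remove smallest leaf 5, emit neighbor 2.
Step 3: leaves = {2,7,8}. Remove smallest leaf 2, emit neighbor 6.
Step 4: leaves = {7,8}. Remove smallest leaf 7, emit neighbor 3.
Step 5: leaves = {3,8}. Remove smallest leaf 3, emit neighbor 6.
Step 6: leaves = {6,8}. Remove smallest leaf 6, emit neighbor 4.
Done: 2 vertices remain (4, 8). Sequence = [5 2 6 3 6 4]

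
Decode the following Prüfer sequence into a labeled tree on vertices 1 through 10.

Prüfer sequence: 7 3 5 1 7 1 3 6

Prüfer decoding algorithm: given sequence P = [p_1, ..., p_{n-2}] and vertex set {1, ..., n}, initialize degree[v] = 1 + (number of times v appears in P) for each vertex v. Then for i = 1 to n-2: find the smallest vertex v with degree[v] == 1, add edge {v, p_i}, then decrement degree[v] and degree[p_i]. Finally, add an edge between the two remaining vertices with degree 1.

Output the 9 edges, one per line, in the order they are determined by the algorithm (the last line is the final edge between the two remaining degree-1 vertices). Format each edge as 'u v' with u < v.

Initial degrees: {1:3, 2:1, 3:3, 4:1, 5:2, 6:2, 7:3, 8:1, 9:1, 10:1}
Step 1: smallest deg-1 vertex = 2, p_1 = 7. Add edge {2,7}. Now deg[2]=0, deg[7]=2.
Step 2: smallest deg-1 vertex = 4, p_2 = 3. Add edge {3,4}. Now deg[4]=0, deg[3]=2.
Step 3: smallest deg-1 vertex = 8, p_3 = 5. Add edge {5,8}. Now deg[8]=0, deg[5]=1.
Step 4: smallest deg-1 vertex = 5, p_4 = 1. Add edge {1,5}. Now deg[5]=0, deg[1]=2.
Step 5: smallest deg-1 vertex = 9, p_5 = 7. Add edge {7,9}. Now deg[9]=0, deg[7]=1.
Step 6: smallest deg-1 vertex = 7, p_6 = 1. Add edge {1,7}. Now deg[7]=0, deg[1]=1.
Step 7: smallest deg-1 vertex = 1, p_7 = 3. Add edge {1,3}. Now deg[1]=0, deg[3]=1.
Step 8: smallest deg-1 vertex = 3, p_8 = 6. Add edge {3,6}. Now deg[3]=0, deg[6]=1.
Final: two remaining deg-1 vertices are 6, 10. Add edge {6,10}.

Answer: 2 7
3 4
5 8
1 5
7 9
1 7
1 3
3 6
6 10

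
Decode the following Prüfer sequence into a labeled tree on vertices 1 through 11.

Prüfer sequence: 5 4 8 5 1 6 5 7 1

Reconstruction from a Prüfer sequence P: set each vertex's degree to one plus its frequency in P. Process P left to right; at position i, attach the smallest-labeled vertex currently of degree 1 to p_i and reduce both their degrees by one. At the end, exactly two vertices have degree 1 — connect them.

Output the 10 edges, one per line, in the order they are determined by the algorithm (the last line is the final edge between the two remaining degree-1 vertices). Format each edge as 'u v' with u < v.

Initial degrees: {1:3, 2:1, 3:1, 4:2, 5:4, 6:2, 7:2, 8:2, 9:1, 10:1, 11:1}
Step 1: smallest deg-1 vertex = 2, p_1 = 5. Add edge {2,5}. Now deg[2]=0, deg[5]=3.
Step 2: smallest deg-1 vertex = 3, p_2 = 4. Add edge {3,4}. Now deg[3]=0, deg[4]=1.
Step 3: smallest deg-1 vertex = 4, p_3 = 8. Add edge {4,8}. Now deg[4]=0, deg[8]=1.
Step 4: smallest deg-1 vertex = 8, p_4 = 5. Add edge {5,8}. Now deg[8]=0, deg[5]=2.
Step 5: smallest deg-1 vertex = 9, p_5 = 1. Add edge {1,9}. Now deg[9]=0, deg[1]=2.
Step 6: smallest deg-1 vertex = 10, p_6 = 6. Add edge {6,10}. Now deg[10]=0, deg[6]=1.
Step 7: smallest deg-1 vertex = 6, p_7 = 5. Add edge {5,6}. Now deg[6]=0, deg[5]=1.
Step 8: smallest deg-1 vertex = 5, p_8 = 7. Add edge {5,7}. Now deg[5]=0, deg[7]=1.
Step 9: smallest deg-1 vertex = 7, p_9 = 1. Add edge {1,7}. Now deg[7]=0, deg[1]=1.
Final: two remaining deg-1 vertices are 1, 11. Add edge {1,11}.

Answer: 2 5
3 4
4 8
5 8
1 9
6 10
5 6
5 7
1 7
1 11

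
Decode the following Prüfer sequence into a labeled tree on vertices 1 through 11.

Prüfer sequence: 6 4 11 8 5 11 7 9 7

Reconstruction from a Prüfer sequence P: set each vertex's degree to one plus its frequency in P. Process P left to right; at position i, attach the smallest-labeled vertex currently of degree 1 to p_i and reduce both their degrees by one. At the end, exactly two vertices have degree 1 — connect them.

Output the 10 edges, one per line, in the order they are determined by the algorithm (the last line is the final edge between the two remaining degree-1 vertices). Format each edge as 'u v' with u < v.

Initial degrees: {1:1, 2:1, 3:1, 4:2, 5:2, 6:2, 7:3, 8:2, 9:2, 10:1, 11:3}
Step 1: smallest deg-1 vertex = 1, p_1 = 6. Add edge {1,6}. Now deg[1]=0, deg[6]=1.
Step 2: smallest deg-1 vertex = 2, p_2 = 4. Add edge {2,4}. Now deg[2]=0, deg[4]=1.
Step 3: smallest deg-1 vertex = 3, p_3 = 11. Add edge {3,11}. Now deg[3]=0, deg[11]=2.
Step 4: smallest deg-1 vertex = 4, p_4 = 8. Add edge {4,8}. Now deg[4]=0, deg[8]=1.
Step 5: smallest deg-1 vertex = 6, p_5 = 5. Add edge {5,6}. Now deg[6]=0, deg[5]=1.
Step 6: smallest deg-1 vertex = 5, p_6 = 11. Add edge {5,11}. Now deg[5]=0, deg[11]=1.
Step 7: smallest deg-1 vertex = 8, p_7 = 7. Add edge {7,8}. Now deg[8]=0, deg[7]=2.
Step 8: smallest deg-1 vertex = 10, p_8 = 9. Add edge {9,10}. Now deg[10]=0, deg[9]=1.
Step 9: smallest deg-1 vertex = 9, p_9 = 7. Add edge {7,9}. Now deg[9]=0, deg[7]=1.
Final: two remaining deg-1 vertices are 7, 11. Add edge {7,11}.

Answer: 1 6
2 4
3 11
4 8
5 6
5 11
7 8
9 10
7 9
7 11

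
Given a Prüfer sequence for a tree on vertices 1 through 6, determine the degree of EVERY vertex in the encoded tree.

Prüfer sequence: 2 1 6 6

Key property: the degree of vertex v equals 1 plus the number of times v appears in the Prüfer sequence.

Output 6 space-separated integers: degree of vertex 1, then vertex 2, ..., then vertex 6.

Answer: 2 2 1 1 1 3

Derivation:
p_1 = 2: count[2] becomes 1
p_2 = 1: count[1] becomes 1
p_3 = 6: count[6] becomes 1
p_4 = 6: count[6] becomes 2
Degrees (1 + count): deg[1]=1+1=2, deg[2]=1+1=2, deg[3]=1+0=1, deg[4]=1+0=1, deg[5]=1+0=1, deg[6]=1+2=3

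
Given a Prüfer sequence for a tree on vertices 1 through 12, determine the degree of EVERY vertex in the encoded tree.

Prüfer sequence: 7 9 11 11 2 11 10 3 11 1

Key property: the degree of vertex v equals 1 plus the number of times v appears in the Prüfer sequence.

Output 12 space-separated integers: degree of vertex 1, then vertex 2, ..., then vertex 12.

p_1 = 7: count[7] becomes 1
p_2 = 9: count[9] becomes 1
p_3 = 11: count[11] becomes 1
p_4 = 11: count[11] becomes 2
p_5 = 2: count[2] becomes 1
p_6 = 11: count[11] becomes 3
p_7 = 10: count[10] becomes 1
p_8 = 3: count[3] becomes 1
p_9 = 11: count[11] becomes 4
p_10 = 1: count[1] becomes 1
Degrees (1 + count): deg[1]=1+1=2, deg[2]=1+1=2, deg[3]=1+1=2, deg[4]=1+0=1, deg[5]=1+0=1, deg[6]=1+0=1, deg[7]=1+1=2, deg[8]=1+0=1, deg[9]=1+1=2, deg[10]=1+1=2, deg[11]=1+4=5, deg[12]=1+0=1

Answer: 2 2 2 1 1 1 2 1 2 2 5 1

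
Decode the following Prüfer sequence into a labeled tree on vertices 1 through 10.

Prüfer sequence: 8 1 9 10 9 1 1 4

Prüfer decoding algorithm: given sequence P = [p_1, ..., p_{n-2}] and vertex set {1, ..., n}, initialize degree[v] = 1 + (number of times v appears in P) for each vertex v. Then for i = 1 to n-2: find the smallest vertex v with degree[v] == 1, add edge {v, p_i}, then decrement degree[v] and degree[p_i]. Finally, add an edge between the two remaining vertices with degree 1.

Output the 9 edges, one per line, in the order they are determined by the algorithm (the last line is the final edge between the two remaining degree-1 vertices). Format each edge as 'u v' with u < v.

Initial degrees: {1:4, 2:1, 3:1, 4:2, 5:1, 6:1, 7:1, 8:2, 9:3, 10:2}
Step 1: smallest deg-1 vertex = 2, p_1 = 8. Add edge {2,8}. Now deg[2]=0, deg[8]=1.
Step 2: smallest deg-1 vertex = 3, p_2 = 1. Add edge {1,3}. Now deg[3]=0, deg[1]=3.
Step 3: smallest deg-1 vertex = 5, p_3 = 9. Add edge {5,9}. Now deg[5]=0, deg[9]=2.
Step 4: smallest deg-1 vertex = 6, p_4 = 10. Add edge {6,10}. Now deg[6]=0, deg[10]=1.
Step 5: smallest deg-1 vertex = 7, p_5 = 9. Add edge {7,9}. Now deg[7]=0, deg[9]=1.
Step 6: smallest deg-1 vertex = 8, p_6 = 1. Add edge {1,8}. Now deg[8]=0, deg[1]=2.
Step 7: smallest deg-1 vertex = 9, p_7 = 1. Add edge {1,9}. Now deg[9]=0, deg[1]=1.
Step 8: smallest deg-1 vertex = 1, p_8 = 4. Add edge {1,4}. Now deg[1]=0, deg[4]=1.
Final: two remaining deg-1 vertices are 4, 10. Add edge {4,10}.

Answer: 2 8
1 3
5 9
6 10
7 9
1 8
1 9
1 4
4 10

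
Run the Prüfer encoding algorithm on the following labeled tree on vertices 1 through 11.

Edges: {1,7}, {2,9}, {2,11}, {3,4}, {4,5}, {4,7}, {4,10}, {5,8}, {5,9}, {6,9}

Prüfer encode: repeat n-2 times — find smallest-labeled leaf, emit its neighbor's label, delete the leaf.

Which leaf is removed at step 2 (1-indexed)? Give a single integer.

Answer: 3

Derivation:
Step 1: current leaves = {1,3,6,8,10,11}. Remove leaf 1 (neighbor: 7).
Step 2: current leaves = {3,6,7,8,10,11}. Remove leaf 3 (neighbor: 4).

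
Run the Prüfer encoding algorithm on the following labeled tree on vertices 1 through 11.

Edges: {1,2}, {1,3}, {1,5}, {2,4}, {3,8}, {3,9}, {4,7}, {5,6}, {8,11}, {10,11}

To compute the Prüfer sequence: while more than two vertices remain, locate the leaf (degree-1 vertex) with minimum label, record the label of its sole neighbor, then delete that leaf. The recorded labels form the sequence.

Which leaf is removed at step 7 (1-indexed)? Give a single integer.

Step 1: current leaves = {6,7,9,10}. Remove leaf 6 (neighbor: 5).
Step 2: current leaves = {5,7,9,10}. Remove leaf 5 (neighbor: 1).
Step 3: current leaves = {7,9,10}. Remove leaf 7 (neighbor: 4).
Step 4: current leaves = {4,9,10}. Remove leaf 4 (neighbor: 2).
Step 5: current leaves = {2,9,10}. Remove leaf 2 (neighbor: 1).
Step 6: current leaves = {1,9,10}. Remove leaf 1 (neighbor: 3).
Step 7: current leaves = {9,10}. Remove leaf 9 (neighbor: 3).

Answer: 9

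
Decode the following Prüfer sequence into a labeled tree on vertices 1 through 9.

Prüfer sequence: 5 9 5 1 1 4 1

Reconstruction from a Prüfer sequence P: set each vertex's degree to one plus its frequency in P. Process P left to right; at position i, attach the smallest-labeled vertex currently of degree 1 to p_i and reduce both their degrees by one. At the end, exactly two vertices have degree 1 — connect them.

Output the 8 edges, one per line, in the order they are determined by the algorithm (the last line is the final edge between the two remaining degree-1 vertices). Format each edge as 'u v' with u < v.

Initial degrees: {1:4, 2:1, 3:1, 4:2, 5:3, 6:1, 7:1, 8:1, 9:2}
Step 1: smallest deg-1 vertex = 2, p_1 = 5. Add edge {2,5}. Now deg[2]=0, deg[5]=2.
Step 2: smallest deg-1 vertex = 3, p_2 = 9. Add edge {3,9}. Now deg[3]=0, deg[9]=1.
Step 3: smallest deg-1 vertex = 6, p_3 = 5. Add edge {5,6}. Now deg[6]=0, deg[5]=1.
Step 4: smallest deg-1 vertex = 5, p_4 = 1. Add edge {1,5}. Now deg[5]=0, deg[1]=3.
Step 5: smallest deg-1 vertex = 7, p_5 = 1. Add edge {1,7}. Now deg[7]=0, deg[1]=2.
Step 6: smallest deg-1 vertex = 8, p_6 = 4. Add edge {4,8}. Now deg[8]=0, deg[4]=1.
Step 7: smallest deg-1 vertex = 4, p_7 = 1. Add edge {1,4}. Now deg[4]=0, deg[1]=1.
Final: two remaining deg-1 vertices are 1, 9. Add edge {1,9}.

Answer: 2 5
3 9
5 6
1 5
1 7
4 8
1 4
1 9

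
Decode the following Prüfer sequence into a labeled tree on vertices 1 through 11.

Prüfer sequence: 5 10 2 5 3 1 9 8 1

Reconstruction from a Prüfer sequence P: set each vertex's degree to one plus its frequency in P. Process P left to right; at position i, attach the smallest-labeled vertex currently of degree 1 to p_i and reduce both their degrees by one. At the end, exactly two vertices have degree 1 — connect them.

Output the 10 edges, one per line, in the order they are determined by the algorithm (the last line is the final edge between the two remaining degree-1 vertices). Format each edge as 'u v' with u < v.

Initial degrees: {1:3, 2:2, 3:2, 4:1, 5:3, 6:1, 7:1, 8:2, 9:2, 10:2, 11:1}
Step 1: smallest deg-1 vertex = 4, p_1 = 5. Add edge {4,5}. Now deg[4]=0, deg[5]=2.
Step 2: smallest deg-1 vertex = 6, p_2 = 10. Add edge {6,10}. Now deg[6]=0, deg[10]=1.
Step 3: smallest deg-1 vertex = 7, p_3 = 2. Add edge {2,7}. Now deg[7]=0, deg[2]=1.
Step 4: smallest deg-1 vertex = 2, p_4 = 5. Add edge {2,5}. Now deg[2]=0, deg[5]=1.
Step 5: smallest deg-1 vertex = 5, p_5 = 3. Add edge {3,5}. Now deg[5]=0, deg[3]=1.
Step 6: smallest deg-1 vertex = 3, p_6 = 1. Add edge {1,3}. Now deg[3]=0, deg[1]=2.
Step 7: smallest deg-1 vertex = 10, p_7 = 9. Add edge {9,10}. Now deg[10]=0, deg[9]=1.
Step 8: smallest deg-1 vertex = 9, p_8 = 8. Add edge {8,9}. Now deg[9]=0, deg[8]=1.
Step 9: smallest deg-1 vertex = 8, p_9 = 1. Add edge {1,8}. Now deg[8]=0, deg[1]=1.
Final: two remaining deg-1 vertices are 1, 11. Add edge {1,11}.

Answer: 4 5
6 10
2 7
2 5
3 5
1 3
9 10
8 9
1 8
1 11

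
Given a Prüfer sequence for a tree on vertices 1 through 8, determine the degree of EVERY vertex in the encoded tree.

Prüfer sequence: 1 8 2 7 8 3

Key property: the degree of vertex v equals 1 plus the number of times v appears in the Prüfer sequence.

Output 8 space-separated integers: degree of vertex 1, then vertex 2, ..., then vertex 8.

p_1 = 1: count[1] becomes 1
p_2 = 8: count[8] becomes 1
p_3 = 2: count[2] becomes 1
p_4 = 7: count[7] becomes 1
p_5 = 8: count[8] becomes 2
p_6 = 3: count[3] becomes 1
Degrees (1 + count): deg[1]=1+1=2, deg[2]=1+1=2, deg[3]=1+1=2, deg[4]=1+0=1, deg[5]=1+0=1, deg[6]=1+0=1, deg[7]=1+1=2, deg[8]=1+2=3

Answer: 2 2 2 1 1 1 2 3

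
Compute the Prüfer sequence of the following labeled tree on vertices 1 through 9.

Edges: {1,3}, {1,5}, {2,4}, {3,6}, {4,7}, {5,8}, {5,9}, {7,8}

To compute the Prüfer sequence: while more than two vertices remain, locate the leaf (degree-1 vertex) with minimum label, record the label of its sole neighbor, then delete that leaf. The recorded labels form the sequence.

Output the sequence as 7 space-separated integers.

Step 1: leaves = {2,6,9}. Remove smallest leaf 2, emit neighbor 4.
Step 2: leaves = {4,6,9}. Remove smallest leaf 4, emit neighbor 7.
Step 3: leaves = {6,7,9}. Remove smallest leaf 6, emit neighbor 3.
Step 4: leaves = {3,7,9}. Remove smallest leaf 3, emit neighbor 1.
Step 5: leaves = {1,7,9}. Remove smallest leaf 1, emit neighbor 5.
Step 6: leaves = {7,9}. Remove smallest leaf 7, emit neighbor 8.
Step 7: leaves = {8,9}. Remove smallest leaf 8, emit neighbor 5.
Done: 2 vertices remain (5, 9). Sequence = [4 7 3 1 5 8 5]

Answer: 4 7 3 1 5 8 5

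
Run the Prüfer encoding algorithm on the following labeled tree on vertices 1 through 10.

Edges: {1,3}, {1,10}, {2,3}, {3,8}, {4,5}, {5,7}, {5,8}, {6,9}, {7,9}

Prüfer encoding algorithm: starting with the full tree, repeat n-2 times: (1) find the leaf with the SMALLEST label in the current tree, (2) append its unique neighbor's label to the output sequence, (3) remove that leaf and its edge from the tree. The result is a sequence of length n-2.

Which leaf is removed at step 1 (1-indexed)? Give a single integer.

Step 1: current leaves = {2,4,6,10}. Remove leaf 2 (neighbor: 3).

Answer: 2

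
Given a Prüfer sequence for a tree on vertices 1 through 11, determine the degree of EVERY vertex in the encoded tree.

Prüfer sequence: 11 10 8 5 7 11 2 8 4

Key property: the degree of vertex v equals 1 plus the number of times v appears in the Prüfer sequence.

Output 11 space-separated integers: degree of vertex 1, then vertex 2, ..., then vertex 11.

p_1 = 11: count[11] becomes 1
p_2 = 10: count[10] becomes 1
p_3 = 8: count[8] becomes 1
p_4 = 5: count[5] becomes 1
p_5 = 7: count[7] becomes 1
p_6 = 11: count[11] becomes 2
p_7 = 2: count[2] becomes 1
p_8 = 8: count[8] becomes 2
p_9 = 4: count[4] becomes 1
Degrees (1 + count): deg[1]=1+0=1, deg[2]=1+1=2, deg[3]=1+0=1, deg[4]=1+1=2, deg[5]=1+1=2, deg[6]=1+0=1, deg[7]=1+1=2, deg[8]=1+2=3, deg[9]=1+0=1, deg[10]=1+1=2, deg[11]=1+2=3

Answer: 1 2 1 2 2 1 2 3 1 2 3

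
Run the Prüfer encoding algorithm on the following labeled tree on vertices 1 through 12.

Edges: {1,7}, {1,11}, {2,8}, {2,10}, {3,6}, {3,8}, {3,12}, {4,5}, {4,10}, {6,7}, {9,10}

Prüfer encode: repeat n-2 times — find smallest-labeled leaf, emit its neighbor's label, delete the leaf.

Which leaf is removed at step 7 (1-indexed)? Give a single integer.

Answer: 11

Derivation:
Step 1: current leaves = {5,9,11,12}. Remove leaf 5 (neighbor: 4).
Step 2: current leaves = {4,9,11,12}. Remove leaf 4 (neighbor: 10).
Step 3: current leaves = {9,11,12}. Remove leaf 9 (neighbor: 10).
Step 4: current leaves = {10,11,12}. Remove leaf 10 (neighbor: 2).
Step 5: current leaves = {2,11,12}. Remove leaf 2 (neighbor: 8).
Step 6: current leaves = {8,11,12}. Remove leaf 8 (neighbor: 3).
Step 7: current leaves = {11,12}. Remove leaf 11 (neighbor: 1).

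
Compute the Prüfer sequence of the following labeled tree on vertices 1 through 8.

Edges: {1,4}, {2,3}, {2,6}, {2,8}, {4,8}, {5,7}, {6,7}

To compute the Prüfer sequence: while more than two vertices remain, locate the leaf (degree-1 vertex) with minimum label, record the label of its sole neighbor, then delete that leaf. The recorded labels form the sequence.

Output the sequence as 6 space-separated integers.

Step 1: leaves = {1,3,5}. Remove smallest leaf 1, emit neighbor 4.
Step 2: leaves = {3,4,5}. Remove smallest leaf 3, emit neighbor 2.
Step 3: leaves = {4,5}. Remove smallest leaf 4, emit neighbor 8.
Step 4: leaves = {5,8}. Remove smallest leaf 5, emit neighbor 7.
Step 5: leaves = {7,8}. Remove smallest leaf 7, emit neighbor 6.
Step 6: leaves = {6,8}. Remove smallest leaf 6, emit neighbor 2.
Done: 2 vertices remain (2, 8). Sequence = [4 2 8 7 6 2]

Answer: 4 2 8 7 6 2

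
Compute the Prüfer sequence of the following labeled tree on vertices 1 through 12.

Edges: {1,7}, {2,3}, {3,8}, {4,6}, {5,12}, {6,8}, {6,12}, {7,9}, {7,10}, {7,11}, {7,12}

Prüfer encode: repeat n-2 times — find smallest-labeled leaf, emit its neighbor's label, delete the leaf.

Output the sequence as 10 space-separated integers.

Step 1: leaves = {1,2,4,5,9,10,11}. Remove smallest leaf 1, emit neighbor 7.
Step 2: leaves = {2,4,5,9,10,11}. Remove smallest leaf 2, emit neighbor 3.
Step 3: leaves = {3,4,5,9,10,11}. Remove smallest leaf 3, emit neighbor 8.
Step 4: leaves = {4,5,8,9,10,11}. Remove smallest leaf 4, emit neighbor 6.
Step 5: leaves = {5,8,9,10,11}. Remove smallest leaf 5, emit neighbor 12.
Step 6: leaves = {8,9,10,11}. Remove smallest leaf 8, emit neighbor 6.
Step 7: leaves = {6,9,10,11}. Remove smallest leaf 6, emit neighbor 12.
Step 8: leaves = {9,10,11,12}. Remove smallest leaf 9, emit neighbor 7.
Step 9: leaves = {10,11,12}. Remove smallest leaf 10, emit neighbor 7.
Step 10: leaves = {11,12}. Remove smallest leaf 11, emit neighbor 7.
Done: 2 vertices remain (7, 12). Sequence = [7 3 8 6 12 6 12 7 7 7]

Answer: 7 3 8 6 12 6 12 7 7 7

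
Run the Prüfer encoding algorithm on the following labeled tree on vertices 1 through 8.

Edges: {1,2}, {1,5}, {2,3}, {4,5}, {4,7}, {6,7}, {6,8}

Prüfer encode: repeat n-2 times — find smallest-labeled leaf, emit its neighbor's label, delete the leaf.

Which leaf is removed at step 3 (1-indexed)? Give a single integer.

Answer: 1

Derivation:
Step 1: current leaves = {3,8}. Remove leaf 3 (neighbor: 2).
Step 2: current leaves = {2,8}. Remove leaf 2 (neighbor: 1).
Step 3: current leaves = {1,8}. Remove leaf 1 (neighbor: 5).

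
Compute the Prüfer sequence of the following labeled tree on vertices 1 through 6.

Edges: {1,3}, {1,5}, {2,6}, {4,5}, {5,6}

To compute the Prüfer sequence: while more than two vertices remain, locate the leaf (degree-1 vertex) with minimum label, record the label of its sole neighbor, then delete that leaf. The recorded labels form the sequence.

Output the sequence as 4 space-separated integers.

Step 1: leaves = {2,3,4}. Remove smallest leaf 2, emit neighbor 6.
Step 2: leaves = {3,4,6}. Remove smallest leaf 3, emit neighbor 1.
Step 3: leaves = {1,4,6}. Remove smallest leaf 1, emit neighbor 5.
Step 4: leaves = {4,6}. Remove smallest leaf 4, emit neighbor 5.
Done: 2 vertices remain (5, 6). Sequence = [6 1 5 5]

Answer: 6 1 5 5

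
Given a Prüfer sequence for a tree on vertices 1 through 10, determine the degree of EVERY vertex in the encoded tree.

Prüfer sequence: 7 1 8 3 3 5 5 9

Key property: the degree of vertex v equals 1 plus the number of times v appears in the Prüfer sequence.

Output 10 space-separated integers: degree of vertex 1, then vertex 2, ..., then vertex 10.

Answer: 2 1 3 1 3 1 2 2 2 1

Derivation:
p_1 = 7: count[7] becomes 1
p_2 = 1: count[1] becomes 1
p_3 = 8: count[8] becomes 1
p_4 = 3: count[3] becomes 1
p_5 = 3: count[3] becomes 2
p_6 = 5: count[5] becomes 1
p_7 = 5: count[5] becomes 2
p_8 = 9: count[9] becomes 1
Degrees (1 + count): deg[1]=1+1=2, deg[2]=1+0=1, deg[3]=1+2=3, deg[4]=1+0=1, deg[5]=1+2=3, deg[6]=1+0=1, deg[7]=1+1=2, deg[8]=1+1=2, deg[9]=1+1=2, deg[10]=1+0=1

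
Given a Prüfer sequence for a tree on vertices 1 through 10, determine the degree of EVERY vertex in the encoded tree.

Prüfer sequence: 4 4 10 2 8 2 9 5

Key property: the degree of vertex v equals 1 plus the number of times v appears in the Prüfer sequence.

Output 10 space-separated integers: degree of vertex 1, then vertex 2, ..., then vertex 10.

Answer: 1 3 1 3 2 1 1 2 2 2

Derivation:
p_1 = 4: count[4] becomes 1
p_2 = 4: count[4] becomes 2
p_3 = 10: count[10] becomes 1
p_4 = 2: count[2] becomes 1
p_5 = 8: count[8] becomes 1
p_6 = 2: count[2] becomes 2
p_7 = 9: count[9] becomes 1
p_8 = 5: count[5] becomes 1
Degrees (1 + count): deg[1]=1+0=1, deg[2]=1+2=3, deg[3]=1+0=1, deg[4]=1+2=3, deg[5]=1+1=2, deg[6]=1+0=1, deg[7]=1+0=1, deg[8]=1+1=2, deg[9]=1+1=2, deg[10]=1+1=2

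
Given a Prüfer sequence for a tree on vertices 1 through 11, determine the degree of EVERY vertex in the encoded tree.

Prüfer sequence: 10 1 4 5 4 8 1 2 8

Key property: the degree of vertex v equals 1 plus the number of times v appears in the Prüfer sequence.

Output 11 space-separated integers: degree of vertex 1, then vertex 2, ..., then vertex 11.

p_1 = 10: count[10] becomes 1
p_2 = 1: count[1] becomes 1
p_3 = 4: count[4] becomes 1
p_4 = 5: count[5] becomes 1
p_5 = 4: count[4] becomes 2
p_6 = 8: count[8] becomes 1
p_7 = 1: count[1] becomes 2
p_8 = 2: count[2] becomes 1
p_9 = 8: count[8] becomes 2
Degrees (1 + count): deg[1]=1+2=3, deg[2]=1+1=2, deg[3]=1+0=1, deg[4]=1+2=3, deg[5]=1+1=2, deg[6]=1+0=1, deg[7]=1+0=1, deg[8]=1+2=3, deg[9]=1+0=1, deg[10]=1+1=2, deg[11]=1+0=1

Answer: 3 2 1 3 2 1 1 3 1 2 1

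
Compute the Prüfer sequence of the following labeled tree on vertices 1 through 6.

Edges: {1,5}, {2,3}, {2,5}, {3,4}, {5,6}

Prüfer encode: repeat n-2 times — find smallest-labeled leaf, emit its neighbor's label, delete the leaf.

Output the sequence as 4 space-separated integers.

Answer: 5 3 2 5

Derivation:
Step 1: leaves = {1,4,6}. Remove smallest leaf 1, emit neighbor 5.
Step 2: leaves = {4,6}. Remove smallest leaf 4, emit neighbor 3.
Step 3: leaves = {3,6}. Remove smallest leaf 3, emit neighbor 2.
Step 4: leaves = {2,6}. Remove smallest leaf 2, emit neighbor 5.
Done: 2 vertices remain (5, 6). Sequence = [5 3 2 5]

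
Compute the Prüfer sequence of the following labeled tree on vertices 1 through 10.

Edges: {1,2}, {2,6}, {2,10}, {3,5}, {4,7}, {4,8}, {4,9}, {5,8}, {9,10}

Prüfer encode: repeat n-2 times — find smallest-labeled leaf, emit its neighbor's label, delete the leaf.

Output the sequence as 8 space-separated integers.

Answer: 2 5 8 2 10 4 4 9

Derivation:
Step 1: leaves = {1,3,6,7}. Remove smallest leaf 1, emit neighbor 2.
Step 2: leaves = {3,6,7}. Remove smallest leaf 3, emit neighbor 5.
Step 3: leaves = {5,6,7}. Remove smallest leaf 5, emit neighbor 8.
Step 4: leaves = {6,7,8}. Remove smallest leaf 6, emit neighbor 2.
Step 5: leaves = {2,7,8}. Remove smallest leaf 2, emit neighbor 10.
Step 6: leaves = {7,8,10}. Remove smallest leaf 7, emit neighbor 4.
Step 7: leaves = {8,10}. Remove smallest leaf 8, emit neighbor 4.
Step 8: leaves = {4,10}. Remove smallest leaf 4, emit neighbor 9.
Done: 2 vertices remain (9, 10). Sequence = [2 5 8 2 10 4 4 9]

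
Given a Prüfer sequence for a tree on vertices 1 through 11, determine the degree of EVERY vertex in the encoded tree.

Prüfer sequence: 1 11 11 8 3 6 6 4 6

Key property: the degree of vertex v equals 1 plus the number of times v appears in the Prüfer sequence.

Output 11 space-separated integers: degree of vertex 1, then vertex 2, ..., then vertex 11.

p_1 = 1: count[1] becomes 1
p_2 = 11: count[11] becomes 1
p_3 = 11: count[11] becomes 2
p_4 = 8: count[8] becomes 1
p_5 = 3: count[3] becomes 1
p_6 = 6: count[6] becomes 1
p_7 = 6: count[6] becomes 2
p_8 = 4: count[4] becomes 1
p_9 = 6: count[6] becomes 3
Degrees (1 + count): deg[1]=1+1=2, deg[2]=1+0=1, deg[3]=1+1=2, deg[4]=1+1=2, deg[5]=1+0=1, deg[6]=1+3=4, deg[7]=1+0=1, deg[8]=1+1=2, deg[9]=1+0=1, deg[10]=1+0=1, deg[11]=1+2=3

Answer: 2 1 2 2 1 4 1 2 1 1 3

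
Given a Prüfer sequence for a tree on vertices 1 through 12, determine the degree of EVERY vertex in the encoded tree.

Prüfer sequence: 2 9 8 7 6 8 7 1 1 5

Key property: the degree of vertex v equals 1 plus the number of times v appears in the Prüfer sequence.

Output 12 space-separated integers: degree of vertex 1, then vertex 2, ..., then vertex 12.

Answer: 3 2 1 1 2 2 3 3 2 1 1 1

Derivation:
p_1 = 2: count[2] becomes 1
p_2 = 9: count[9] becomes 1
p_3 = 8: count[8] becomes 1
p_4 = 7: count[7] becomes 1
p_5 = 6: count[6] becomes 1
p_6 = 8: count[8] becomes 2
p_7 = 7: count[7] becomes 2
p_8 = 1: count[1] becomes 1
p_9 = 1: count[1] becomes 2
p_10 = 5: count[5] becomes 1
Degrees (1 + count): deg[1]=1+2=3, deg[2]=1+1=2, deg[3]=1+0=1, deg[4]=1+0=1, deg[5]=1+1=2, deg[6]=1+1=2, deg[7]=1+2=3, deg[8]=1+2=3, deg[9]=1+1=2, deg[10]=1+0=1, deg[11]=1+0=1, deg[12]=1+0=1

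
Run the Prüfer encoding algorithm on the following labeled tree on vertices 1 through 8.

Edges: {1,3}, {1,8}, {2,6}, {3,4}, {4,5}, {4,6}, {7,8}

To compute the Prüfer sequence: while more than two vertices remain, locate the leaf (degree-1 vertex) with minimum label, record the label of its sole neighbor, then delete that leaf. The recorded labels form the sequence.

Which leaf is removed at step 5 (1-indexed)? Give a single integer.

Answer: 3

Derivation:
Step 1: current leaves = {2,5,7}. Remove leaf 2 (neighbor: 6).
Step 2: current leaves = {5,6,7}. Remove leaf 5 (neighbor: 4).
Step 3: current leaves = {6,7}. Remove leaf 6 (neighbor: 4).
Step 4: current leaves = {4,7}. Remove leaf 4 (neighbor: 3).
Step 5: current leaves = {3,7}. Remove leaf 3 (neighbor: 1).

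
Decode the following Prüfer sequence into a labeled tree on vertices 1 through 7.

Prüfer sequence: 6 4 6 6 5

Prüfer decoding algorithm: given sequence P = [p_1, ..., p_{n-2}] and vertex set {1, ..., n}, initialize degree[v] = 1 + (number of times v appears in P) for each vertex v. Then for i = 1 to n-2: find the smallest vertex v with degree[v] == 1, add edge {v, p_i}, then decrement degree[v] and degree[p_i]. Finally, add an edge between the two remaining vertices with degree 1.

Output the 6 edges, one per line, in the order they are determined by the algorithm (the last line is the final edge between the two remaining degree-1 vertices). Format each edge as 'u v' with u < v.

Answer: 1 6
2 4
3 6
4 6
5 6
5 7

Derivation:
Initial degrees: {1:1, 2:1, 3:1, 4:2, 5:2, 6:4, 7:1}
Step 1: smallest deg-1 vertex = 1, p_1 = 6. Add edge {1,6}. Now deg[1]=0, deg[6]=3.
Step 2: smallest deg-1 vertex = 2, p_2 = 4. Add edge {2,4}. Now deg[2]=0, deg[4]=1.
Step 3: smallest deg-1 vertex = 3, p_3 = 6. Add edge {3,6}. Now deg[3]=0, deg[6]=2.
Step 4: smallest deg-1 vertex = 4, p_4 = 6. Add edge {4,6}. Now deg[4]=0, deg[6]=1.
Step 5: smallest deg-1 vertex = 6, p_5 = 5. Add edge {5,6}. Now deg[6]=0, deg[5]=1.
Final: two remaining deg-1 vertices are 5, 7. Add edge {5,7}.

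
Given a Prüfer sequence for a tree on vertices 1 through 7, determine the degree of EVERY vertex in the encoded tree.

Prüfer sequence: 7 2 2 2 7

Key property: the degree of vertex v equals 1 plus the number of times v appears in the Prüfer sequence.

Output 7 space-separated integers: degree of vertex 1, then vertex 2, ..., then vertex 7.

Answer: 1 4 1 1 1 1 3

Derivation:
p_1 = 7: count[7] becomes 1
p_2 = 2: count[2] becomes 1
p_3 = 2: count[2] becomes 2
p_4 = 2: count[2] becomes 3
p_5 = 7: count[7] becomes 2
Degrees (1 + count): deg[1]=1+0=1, deg[2]=1+3=4, deg[3]=1+0=1, deg[4]=1+0=1, deg[5]=1+0=1, deg[6]=1+0=1, deg[7]=1+2=3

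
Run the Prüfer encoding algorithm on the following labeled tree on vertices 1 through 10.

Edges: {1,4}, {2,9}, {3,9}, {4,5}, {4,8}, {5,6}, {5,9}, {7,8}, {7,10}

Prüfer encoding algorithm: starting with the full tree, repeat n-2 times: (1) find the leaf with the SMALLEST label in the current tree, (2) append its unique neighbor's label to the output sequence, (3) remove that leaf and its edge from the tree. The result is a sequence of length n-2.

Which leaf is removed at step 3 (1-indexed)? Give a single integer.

Answer: 3

Derivation:
Step 1: current leaves = {1,2,3,6,10}. Remove leaf 1 (neighbor: 4).
Step 2: current leaves = {2,3,6,10}. Remove leaf 2 (neighbor: 9).
Step 3: current leaves = {3,6,10}. Remove leaf 3 (neighbor: 9).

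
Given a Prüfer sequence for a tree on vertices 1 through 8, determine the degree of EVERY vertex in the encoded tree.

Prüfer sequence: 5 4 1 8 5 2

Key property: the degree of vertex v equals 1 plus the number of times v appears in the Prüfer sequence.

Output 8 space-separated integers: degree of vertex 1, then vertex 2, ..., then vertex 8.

p_1 = 5: count[5] becomes 1
p_2 = 4: count[4] becomes 1
p_3 = 1: count[1] becomes 1
p_4 = 8: count[8] becomes 1
p_5 = 5: count[5] becomes 2
p_6 = 2: count[2] becomes 1
Degrees (1 + count): deg[1]=1+1=2, deg[2]=1+1=2, deg[3]=1+0=1, deg[4]=1+1=2, deg[5]=1+2=3, deg[6]=1+0=1, deg[7]=1+0=1, deg[8]=1+1=2

Answer: 2 2 1 2 3 1 1 2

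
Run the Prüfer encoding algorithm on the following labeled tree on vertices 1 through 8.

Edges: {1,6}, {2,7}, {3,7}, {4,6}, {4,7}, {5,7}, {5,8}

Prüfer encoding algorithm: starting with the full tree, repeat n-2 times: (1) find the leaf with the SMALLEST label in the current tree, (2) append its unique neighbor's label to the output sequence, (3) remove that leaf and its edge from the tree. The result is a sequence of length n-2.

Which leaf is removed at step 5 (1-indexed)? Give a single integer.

Answer: 4

Derivation:
Step 1: current leaves = {1,2,3,8}. Remove leaf 1 (neighbor: 6).
Step 2: current leaves = {2,3,6,8}. Remove leaf 2 (neighbor: 7).
Step 3: current leaves = {3,6,8}. Remove leaf 3 (neighbor: 7).
Step 4: current leaves = {6,8}. Remove leaf 6 (neighbor: 4).
Step 5: current leaves = {4,8}. Remove leaf 4 (neighbor: 7).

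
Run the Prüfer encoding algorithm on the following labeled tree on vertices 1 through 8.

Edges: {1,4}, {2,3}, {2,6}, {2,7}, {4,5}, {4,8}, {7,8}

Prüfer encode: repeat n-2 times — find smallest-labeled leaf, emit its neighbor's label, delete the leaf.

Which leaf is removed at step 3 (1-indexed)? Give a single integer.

Step 1: current leaves = {1,3,5,6}. Remove leaf 1 (neighbor: 4).
Step 2: current leaves = {3,5,6}. Remove leaf 3 (neighbor: 2).
Step 3: current leaves = {5,6}. Remove leaf 5 (neighbor: 4).

Answer: 5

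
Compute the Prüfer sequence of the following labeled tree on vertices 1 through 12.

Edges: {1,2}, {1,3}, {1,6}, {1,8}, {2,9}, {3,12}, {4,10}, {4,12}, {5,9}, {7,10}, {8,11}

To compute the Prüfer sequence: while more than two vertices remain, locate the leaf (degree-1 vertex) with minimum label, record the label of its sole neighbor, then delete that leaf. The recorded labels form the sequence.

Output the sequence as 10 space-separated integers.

Step 1: leaves = {5,6,7,11}. Remove smallest leaf 5, emit neighbor 9.
Step 2: leaves = {6,7,9,11}. Remove smallest leaf 6, emit neighbor 1.
Step 3: leaves = {7,9,11}. Remove smallest leaf 7, emit neighbor 10.
Step 4: leaves = {9,10,11}. Remove smallest leaf 9, emit neighbor 2.
Step 5: leaves = {2,10,11}. Remove smallest leaf 2, emit neighbor 1.
Step 6: leaves = {10,11}. Remove smallest leaf 10, emit neighbor 4.
Step 7: leaves = {4,11}. Remove smallest leaf 4, emit neighbor 12.
Step 8: leaves = {11,12}. Remove smallest leaf 11, emit neighbor 8.
Step 9: leaves = {8,12}. Remove smallest leaf 8, emit neighbor 1.
Step 10: leaves = {1,12}. Remove smallest leaf 1, emit neighbor 3.
Done: 2 vertices remain (3, 12). Sequence = [9 1 10 2 1 4 12 8 1 3]

Answer: 9 1 10 2 1 4 12 8 1 3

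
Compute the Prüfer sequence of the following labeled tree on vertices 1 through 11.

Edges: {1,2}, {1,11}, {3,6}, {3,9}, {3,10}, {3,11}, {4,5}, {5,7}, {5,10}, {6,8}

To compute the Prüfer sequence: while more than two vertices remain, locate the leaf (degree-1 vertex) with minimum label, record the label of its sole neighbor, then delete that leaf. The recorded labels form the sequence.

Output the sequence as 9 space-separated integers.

Answer: 1 11 5 5 10 6 3 3 3

Derivation:
Step 1: leaves = {2,4,7,8,9}. Remove smallest leaf 2, emit neighbor 1.
Step 2: leaves = {1,4,7,8,9}. Remove smallest leaf 1, emit neighbor 11.
Step 3: leaves = {4,7,8,9,11}. Remove smallest leaf 4, emit neighbor 5.
Step 4: leaves = {7,8,9,11}. Remove smallest leaf 7, emit neighbor 5.
Step 5: leaves = {5,8,9,11}. Remove smallest leaf 5, emit neighbor 10.
Step 6: leaves = {8,9,10,11}. Remove smallest leaf 8, emit neighbor 6.
Step 7: leaves = {6,9,10,11}. Remove smallest leaf 6, emit neighbor 3.
Step 8: leaves = {9,10,11}. Remove smallest leaf 9, emit neighbor 3.
Step 9: leaves = {10,11}. Remove smallest leaf 10, emit neighbor 3.
Done: 2 vertices remain (3, 11). Sequence = [1 11 5 5 10 6 3 3 3]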